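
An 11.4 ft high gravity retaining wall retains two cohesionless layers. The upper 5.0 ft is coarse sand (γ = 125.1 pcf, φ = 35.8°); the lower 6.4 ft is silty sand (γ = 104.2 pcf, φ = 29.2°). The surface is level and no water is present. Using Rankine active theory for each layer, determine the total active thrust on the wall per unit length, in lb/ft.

K_a1 = tan²(45°−35.8°/2) = 0.2619; K_a2 = tan²(45°−29.2°/2) = 0.3442.
Layer 1: σ at base = K_a1 γ₁ h₁ = 163.8 psf; P₁ = ½×163.8×5.0 = 409.5.
Layer 2: σ_v at top = γ₁h₁ = 625.5; σ_h top = K_a2×625.5 = 215.3; σ_h base = K_a2×(625.5+104.2×6.4) = 444.9.
P₂ = ½(215.3+444.9)×6.4 = 2113. Total P_a = 409.5+2113 = 2522 lb/ft.

2520 lb/ft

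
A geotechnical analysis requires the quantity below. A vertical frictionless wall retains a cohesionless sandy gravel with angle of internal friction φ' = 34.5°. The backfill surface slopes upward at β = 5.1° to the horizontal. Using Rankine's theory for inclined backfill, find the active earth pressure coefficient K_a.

0.280

K_a = cos β · (cos β − √(cos²β − cos²φ)) / (cos β + √(cos²β − cos²φ)).
cos β = 0.9960, cos φ = 0.8241, √(cos²β − cos²φ) = 0.5594.
K_a = 0.9960 × (0.9960 − 0.5594)/(0.9960 + 0.5594) = 0.2796.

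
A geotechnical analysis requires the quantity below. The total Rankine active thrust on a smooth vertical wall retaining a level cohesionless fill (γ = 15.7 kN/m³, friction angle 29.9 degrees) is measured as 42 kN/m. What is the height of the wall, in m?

K_a = 0.3347. P_a = ½ K_a γ H² ⇒ H = √(2P_a/(K_a γ)).
H = √(2×42/(0.3347×15.7)) = 3.998 m.

4.00 m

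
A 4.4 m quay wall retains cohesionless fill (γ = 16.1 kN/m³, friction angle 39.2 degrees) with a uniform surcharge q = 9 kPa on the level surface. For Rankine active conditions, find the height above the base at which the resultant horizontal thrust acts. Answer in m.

K_a = 0.2255.
Triangular part P₁ = ½K_aγH² = 35.14 at H/3 = 1.467 m; rectangular part P₂ = K_a q H = 8.929 at H/2 = 2.200 m.
ȳ = (P₁·1.467 + P₂·2.200)/(P₁+P₂) = 1.615 m.

1.62 m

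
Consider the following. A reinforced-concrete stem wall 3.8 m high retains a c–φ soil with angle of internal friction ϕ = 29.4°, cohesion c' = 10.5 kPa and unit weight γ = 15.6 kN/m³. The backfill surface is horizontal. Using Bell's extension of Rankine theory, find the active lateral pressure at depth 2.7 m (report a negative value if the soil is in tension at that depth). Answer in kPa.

K_a = (1 − sin φ)/(1 + sin φ) = 0.3415.
σ_a = K_a γ z − 2c√K_a = 0.3415×15.6×2.7 − 2×10.5×0.5844 = 2.111 kPa.

2.11 kPa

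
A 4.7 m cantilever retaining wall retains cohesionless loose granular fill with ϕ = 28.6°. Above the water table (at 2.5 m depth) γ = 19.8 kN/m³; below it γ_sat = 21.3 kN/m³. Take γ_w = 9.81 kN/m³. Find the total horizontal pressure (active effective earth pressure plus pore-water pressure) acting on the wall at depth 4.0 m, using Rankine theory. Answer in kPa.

K_a = (1 − sin φ)/(1 + sin φ) = 0.3525.
γ' = 21.3 − 9.81 = 11.49 kN/m³.
Effective vertical stress at 4.0 m: σ'_v = 19.8×2.5 + 11.49×1.50 = 66.73 kPa.
σ'_h = K_a σ'_v = 0.3525 × 66.73 = 23.53 kPa; u = γ_w × 1.50 = 14.71 kPa.
Total σ_h = 23.53 + 14.71 = 38.24 kPa.

38.2 kPa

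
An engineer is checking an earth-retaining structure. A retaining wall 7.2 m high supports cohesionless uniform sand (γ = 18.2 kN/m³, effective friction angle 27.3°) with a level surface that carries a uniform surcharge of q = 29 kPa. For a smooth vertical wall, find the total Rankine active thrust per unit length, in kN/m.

K_a = tan²(45° − φ/2) = 0.3711.
Soil triangle: ½ K_a γ H² = 0.5×0.3711×18.2×7.2² = 175.1 kN/m.
Surcharge rectangle: K_a q H = 0.3711×29×7.2 = 77.49 kN/m.
Total = 175.1 + 77.49 = 252.6 kN/m.

253 kN/m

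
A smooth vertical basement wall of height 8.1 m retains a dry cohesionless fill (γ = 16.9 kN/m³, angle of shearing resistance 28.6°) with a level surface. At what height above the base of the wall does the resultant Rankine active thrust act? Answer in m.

K_a = 0.3525.
The pressure distribution is triangular, so the resultant acts at H/3 above the base = 8.1/3 = 2.700 m.

2.70 m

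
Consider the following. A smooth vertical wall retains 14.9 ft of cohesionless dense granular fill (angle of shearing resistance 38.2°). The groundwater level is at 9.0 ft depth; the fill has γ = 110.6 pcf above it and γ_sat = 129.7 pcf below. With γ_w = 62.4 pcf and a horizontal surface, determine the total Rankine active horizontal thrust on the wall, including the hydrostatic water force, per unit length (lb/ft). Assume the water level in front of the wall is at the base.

3800 lb/ft

K_a = tan²(45° − φ/2) = 0.2358.
γ' = 129.7 − 62.4 = 67.30 pcf. Depth below WT = 5.9 ft.
σ'_h at WT = K_a γ d_w = 234.7 psf; at base = 234.7 + K_a γ' × 5.9 = 328.3 psf.
P₁ (0–9.0 ft) = ½×234.7×9.0 = 1056. P₂ (9.0–14.9 ft) = ½(234.7+328.3)×5.9 = 1661.
P_w = ½ γ_w h₂² = 0.5×62.4×5.9² = 1086. Total = 1056+1661+1086 = 3803 lb/ft.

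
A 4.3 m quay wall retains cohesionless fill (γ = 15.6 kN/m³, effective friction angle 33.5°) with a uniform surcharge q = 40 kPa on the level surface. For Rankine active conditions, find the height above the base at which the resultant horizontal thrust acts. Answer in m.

K_a = 0.2887.
Triangular part P₁ = ½K_aγH² = 41.64 at H/3 = 1.433 m; rectangular part P₂ = K_a q H = 49.66 at H/2 = 2.150 m.
ȳ = (P₁·1.433 + P₂·2.150)/(P₁+P₂) = 1.823 m.

1.82 m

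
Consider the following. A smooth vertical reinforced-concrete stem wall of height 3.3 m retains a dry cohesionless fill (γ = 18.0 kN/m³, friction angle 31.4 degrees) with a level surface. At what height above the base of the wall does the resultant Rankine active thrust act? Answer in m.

1.10 m

K_a = 0.3149.
The pressure distribution is triangular, so the resultant acts at H/3 above the base = 3.3/3 = 1.100 m.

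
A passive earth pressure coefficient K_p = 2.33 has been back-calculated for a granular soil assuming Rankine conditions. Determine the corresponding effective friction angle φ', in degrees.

23.5°

K_p = (1+sin φ)/(1−sin φ) ⇒ sin φ = (K_p − 1)/(K_p + 1) = 0.3994.
φ = arcsin(0.3994) = 23.54°.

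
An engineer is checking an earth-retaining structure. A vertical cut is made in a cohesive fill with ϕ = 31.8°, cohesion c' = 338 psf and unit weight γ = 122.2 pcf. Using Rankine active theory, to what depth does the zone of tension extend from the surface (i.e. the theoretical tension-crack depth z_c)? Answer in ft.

9.94 ft

K_a = tan²(45° − 31.8°/2) = 0.3098; √K_a = 0.5566.
The active pressure is zero where K_a γ z = 2c√K_a, so z_c = 2c/(γ√K_a) = 2×338/(122.2×0.5566) = 9.939 ft.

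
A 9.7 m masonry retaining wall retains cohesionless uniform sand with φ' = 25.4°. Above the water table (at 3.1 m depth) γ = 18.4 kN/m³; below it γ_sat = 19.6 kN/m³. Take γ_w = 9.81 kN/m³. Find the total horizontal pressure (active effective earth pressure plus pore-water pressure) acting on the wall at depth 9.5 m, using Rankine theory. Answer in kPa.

111 kPa

K_a = (1 − sin φ)/(1 + sin φ) = 0.3996.
γ' = 19.6 − 9.81 = 9.790 kN/m³.
Effective vertical stress at 9.5 m: σ'_v = 18.4×3.1 + 9.790×6.40 = 119.7 kPa.
σ'_h = K_a σ'_v = 0.3996 × 119.7 = 47.84 kPa; u = γ_w × 6.40 = 62.78 kPa.
Total σ_h = 47.84 + 62.78 = 110.6 kPa.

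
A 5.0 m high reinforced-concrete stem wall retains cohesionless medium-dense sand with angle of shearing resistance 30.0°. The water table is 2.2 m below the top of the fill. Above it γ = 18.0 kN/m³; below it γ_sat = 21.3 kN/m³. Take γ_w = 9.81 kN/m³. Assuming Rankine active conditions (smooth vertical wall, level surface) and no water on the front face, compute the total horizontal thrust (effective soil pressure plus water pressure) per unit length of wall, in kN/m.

105 kN/m

K_a = tan²(45° − φ/2) = 0.3333.
γ' = 21.3 − 9.81 = 11.49 kN/m³. Depth below WT = 2.8 m.
σ'_h at WT = K_a γ d_w = 13.20 kPa; at base = 13.20 + K_a γ' × 2.8 = 23.92 kPa.
P₁ (0–2.2 m) = ½×13.20×2.2 = 14.52. P₂ (2.2–5.0 m) = ½(13.20+23.92)×2.8 = 51.97.
P_w = ½ γ_w h₂² = 0.5×9.81×2.8² = 38.46. Total = 14.52+51.97+38.46 = 104.9 kN/m.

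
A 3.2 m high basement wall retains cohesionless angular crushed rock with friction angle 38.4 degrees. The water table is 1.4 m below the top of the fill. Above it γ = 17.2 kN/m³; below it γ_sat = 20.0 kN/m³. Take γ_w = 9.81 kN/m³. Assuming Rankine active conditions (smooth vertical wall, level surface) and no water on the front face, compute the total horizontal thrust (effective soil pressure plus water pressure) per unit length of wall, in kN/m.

K_a = tan²(45° − φ/2) = 0.2337.
γ' = 20.0 − 9.81 = 10.19 kN/m³. Depth below WT = 1.8 m.
σ'_h at WT = K_a γ d_w = 5.627 kPa; at base = 5.627 + K_a γ' × 1.8 = 9.914 kPa.
P₁ (0–1.4 m) = ½×5.627×1.4 = 3.939. P₂ (1.4–3.2 m) = ½(5.627+9.914)×1.8 = 13.99.
P_w = ½ γ_w h₂² = 0.5×9.81×1.8² = 15.89. Total = 3.939+13.99+15.89 = 33.82 kN/m.

33.8 kN/m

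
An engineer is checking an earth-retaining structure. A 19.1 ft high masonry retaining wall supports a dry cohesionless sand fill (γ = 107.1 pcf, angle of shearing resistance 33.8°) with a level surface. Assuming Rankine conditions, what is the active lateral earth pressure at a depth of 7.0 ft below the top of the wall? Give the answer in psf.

K_a = (1 − sin φ)/(1 + sin φ) = 0.2851.
σ_h = K_a γ z = 0.2851 × 107.1 × 7.0 = 213.7 psf.

214 psf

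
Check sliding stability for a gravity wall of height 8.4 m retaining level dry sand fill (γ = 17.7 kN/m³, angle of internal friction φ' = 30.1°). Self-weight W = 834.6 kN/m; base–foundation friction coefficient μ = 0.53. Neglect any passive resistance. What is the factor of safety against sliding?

K_a = tan²(45° − 30.1°/2) = 0.3320.
P_a = ½K_aγH² = 0.5×0.3320×17.7×8.4² = 207.3 kN/m, acting at H/3 = 2.800 m above the base.
FS_sliding = μW / P_a = 0.53×834.6 / 207.3 = 2.134.

2.13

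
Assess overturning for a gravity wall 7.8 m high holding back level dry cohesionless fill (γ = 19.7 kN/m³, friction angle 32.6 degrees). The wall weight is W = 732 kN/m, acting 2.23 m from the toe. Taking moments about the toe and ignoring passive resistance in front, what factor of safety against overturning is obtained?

K_a = tan²(45° − 32.6°/2) = 0.2997.
P_a = ½K_aγH² = 0.5×0.2997×19.7×7.8² = 179.6 kN/m, acting at H/3 = 2.600 m above the base.
Overturning moment M_o = P_a × H/3 = 179.6 × 2.600 = 467.0.
Resisting moment M_r = W × 2.23 = 732 × 2.23 = 1632.
FS_overturning = M_r/M_o = 1632/467.0 = 3.495.

3.50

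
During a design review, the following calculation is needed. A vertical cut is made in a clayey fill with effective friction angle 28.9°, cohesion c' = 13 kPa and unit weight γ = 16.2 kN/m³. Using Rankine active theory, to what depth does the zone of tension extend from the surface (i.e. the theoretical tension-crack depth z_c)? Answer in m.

K_a = tan²(45° − 28.9°/2) = 0.3484; √K_a = 0.5902.
The active pressure is zero where K_a γ z = 2c√K_a, so z_c = 2c/(γ√K_a) = 2×13/(16.2×0.5902) = 2.719 m.

2.72 m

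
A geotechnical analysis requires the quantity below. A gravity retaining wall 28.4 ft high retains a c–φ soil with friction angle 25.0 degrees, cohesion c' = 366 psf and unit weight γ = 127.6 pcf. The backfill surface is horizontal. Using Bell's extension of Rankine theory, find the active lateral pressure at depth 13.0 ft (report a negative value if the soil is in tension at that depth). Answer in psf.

207 psf

K_a = (1 − sin φ)/(1 + sin φ) = 0.4059.
σ_a = K_a γ z − 2c√K_a = 0.4059×127.6×13.0 − 2×366×0.6371 = 206.9 psf.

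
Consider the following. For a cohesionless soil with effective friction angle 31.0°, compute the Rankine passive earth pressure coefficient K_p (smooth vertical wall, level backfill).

3.12

K_p = (1 + sin φ)/(1 − sin φ) = tan²(45° + 31.0°/2) = 3.124.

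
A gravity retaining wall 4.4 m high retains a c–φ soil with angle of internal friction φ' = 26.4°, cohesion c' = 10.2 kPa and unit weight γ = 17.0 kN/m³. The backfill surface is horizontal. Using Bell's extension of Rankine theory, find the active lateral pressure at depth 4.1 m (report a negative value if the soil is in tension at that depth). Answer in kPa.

14.1 kPa

K_a = (1 − sin φ)/(1 + sin φ) = 0.3844.
σ_a = K_a γ z − 2c√K_a = 0.3844×17.0×4.1 − 2×10.2×0.6200 = 14.15 kPa.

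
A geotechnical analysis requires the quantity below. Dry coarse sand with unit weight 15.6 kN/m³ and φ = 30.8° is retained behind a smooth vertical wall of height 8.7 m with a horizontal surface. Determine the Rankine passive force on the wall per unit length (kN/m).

K_p = tan²(45° + φ/2) = 3.099.
P_p = ½ K_p γ H² = 0.5 × 3.099 × 15.6 × 8.7² = 1829 kN/m.

1830 kN/m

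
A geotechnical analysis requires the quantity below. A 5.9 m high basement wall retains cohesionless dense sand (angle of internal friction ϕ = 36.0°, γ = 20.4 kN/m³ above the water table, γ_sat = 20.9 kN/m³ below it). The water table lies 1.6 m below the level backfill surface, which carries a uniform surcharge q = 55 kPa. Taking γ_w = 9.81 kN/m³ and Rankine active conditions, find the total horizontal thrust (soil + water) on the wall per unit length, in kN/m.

245 kN/m

K_a = tan²(45° − φ/2) = 0.2596.
γ' = 20.9 − 9.81 = 11.09 kN/m³. h₂ = H − d_w = 4.3 m.
σ'_h: at surface K_a·q = 14.28; at WT K_a(q+γd_w) = 22.75; at base K_a(q+γd_w+γ'h₂) = 35.13 kPa.
P₁ = ½(14.28+22.75)×1.6 = 29.63; P₂ = ½(22.75+35.13)×4.3 = 124.5; P_w = ½γ_w h₂² = 90.69.
Total = 29.63+124.5+90.69 = 244.8 kN/m.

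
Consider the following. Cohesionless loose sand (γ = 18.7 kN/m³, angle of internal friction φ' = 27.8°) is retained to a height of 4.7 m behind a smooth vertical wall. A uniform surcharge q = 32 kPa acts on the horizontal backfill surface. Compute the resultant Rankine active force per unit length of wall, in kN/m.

K_a = tan²(45° − φ/2) = 0.3639.
Soil triangle: ½ K_a γ H² = 0.5×0.3639×18.7×4.7² = 75.16 kN/m.
Surcharge rectangle: K_a q H = 0.3639×32×4.7 = 54.73 kN/m.
Total = 75.16 + 54.73 = 129.9 kN/m.

130 kN/m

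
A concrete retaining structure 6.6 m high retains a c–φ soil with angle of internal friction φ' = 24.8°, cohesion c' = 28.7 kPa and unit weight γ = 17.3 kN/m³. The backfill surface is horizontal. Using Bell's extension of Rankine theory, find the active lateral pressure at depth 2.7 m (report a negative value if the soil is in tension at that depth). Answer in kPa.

K_a = (1 − sin φ)/(1 + sin φ) = 0.4090.
σ_a = K_a γ z − 2c√K_a = 0.4090×17.3×2.7 − 2×28.7×0.6395 = -17.60 kPa.

-17.6 kPa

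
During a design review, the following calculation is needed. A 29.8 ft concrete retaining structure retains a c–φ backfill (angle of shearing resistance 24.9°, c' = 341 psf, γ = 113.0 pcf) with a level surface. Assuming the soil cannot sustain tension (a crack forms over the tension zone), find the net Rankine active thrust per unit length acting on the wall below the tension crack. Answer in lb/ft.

9530 lb/ft

K_a = 0.4074; √K_a = 0.6383.
Tension-crack depth z_c = 2c/(γ√K_a) = 2×341/(113.0×0.6383) = 9.455 ft.
σ_a at base = K_a γ H − 2c√K_a = 0.4074×113.0×29.8 − 2×341×0.6383 = 936.6 psf.
P_a = ½ × 936.6 × (H − z_c) = 0.5×936.6×20.34 = 9528 lb/ft.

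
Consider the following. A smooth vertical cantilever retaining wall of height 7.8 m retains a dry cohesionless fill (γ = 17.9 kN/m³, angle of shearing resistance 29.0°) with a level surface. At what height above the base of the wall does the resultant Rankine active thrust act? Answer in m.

2.60 m

K_a = 0.3470.
The pressure distribution is triangular, so the resultant acts at H/3 above the base = 7.8/3 = 2.600 m.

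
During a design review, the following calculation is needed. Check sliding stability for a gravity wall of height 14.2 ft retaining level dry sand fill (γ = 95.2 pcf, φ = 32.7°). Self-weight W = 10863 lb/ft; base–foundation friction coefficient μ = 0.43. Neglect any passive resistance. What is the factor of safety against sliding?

1.63

K_a = tan²(45° − 32.7°/2) = 0.2985.
P_a = ½K_aγH² = 0.5×0.2985×95.2×14.2² = 2865 lb/ft, acting at H/3 = 4.733 ft above the base.
FS_sliding = μW / P_a = 0.43×10863 / 2865 = 1.630.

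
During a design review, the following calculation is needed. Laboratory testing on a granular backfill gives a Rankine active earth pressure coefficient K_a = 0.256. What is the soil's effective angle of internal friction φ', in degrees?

36.3°

K_a = tan²(45° − φ/2) ⇒ 45° − φ/2 = arctan(√0.256) = 26.84°.
φ = 2(45° − 26.84°) = 36.32°.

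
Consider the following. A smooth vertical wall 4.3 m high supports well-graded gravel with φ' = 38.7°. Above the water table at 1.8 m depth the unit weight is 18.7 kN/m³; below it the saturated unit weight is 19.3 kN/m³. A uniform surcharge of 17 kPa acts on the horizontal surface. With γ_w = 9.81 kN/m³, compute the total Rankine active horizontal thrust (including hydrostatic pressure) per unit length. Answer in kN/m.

80.7 kN/m

K_a = tan²(45° − φ/2) = 0.2306.
γ' = 19.3 − 9.81 = 9.490 kN/m³. h₂ = H − d_w = 2.5 m.
σ'_h: at surface K_a·q = 3.920; at WT K_a(q+γd_w) = 11.68; at base K_a(q+γd_w+γ'h₂) = 17.15 kPa.
P₁ = ½(3.920+11.68)×1.8 = 14.04; P₂ = ½(11.68+17.15)×2.5 = 36.04; P_w = ½γ_w h₂² = 30.66.
Total = 14.04+36.04+30.66 = 80.74 kN/m.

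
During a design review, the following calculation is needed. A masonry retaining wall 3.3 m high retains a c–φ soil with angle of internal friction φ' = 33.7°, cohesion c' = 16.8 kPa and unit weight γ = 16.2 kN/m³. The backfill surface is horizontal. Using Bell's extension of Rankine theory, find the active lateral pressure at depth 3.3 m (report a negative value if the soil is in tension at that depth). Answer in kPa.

-2.67 kPa

K_a = (1 − sin φ)/(1 + sin φ) = 0.2863.
σ_a = K_a γ z − 2c√K_a = 0.2863×16.2×3.3 − 2×16.8×0.5351 = -2.673 kPa.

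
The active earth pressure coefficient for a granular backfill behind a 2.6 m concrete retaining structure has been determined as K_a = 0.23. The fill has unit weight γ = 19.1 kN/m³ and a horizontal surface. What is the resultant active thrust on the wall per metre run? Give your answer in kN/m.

P = ½ K_a γ H² = 0.5 × 0.23 × 19.1 × 2.6² = 14.85 kN/m.

14.8 kN/m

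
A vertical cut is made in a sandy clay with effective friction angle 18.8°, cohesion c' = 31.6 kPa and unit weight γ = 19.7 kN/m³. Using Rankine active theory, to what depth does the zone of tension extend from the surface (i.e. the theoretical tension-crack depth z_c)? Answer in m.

4.48 m

K_a = tan²(45° − 18.8°/2) = 0.5126; √K_a = 0.7159.
The active pressure is zero where K_a γ z = 2c√K_a, so z_c = 2c/(γ√K_a) = 2×31.6/(19.7×0.7159) = 4.481 m.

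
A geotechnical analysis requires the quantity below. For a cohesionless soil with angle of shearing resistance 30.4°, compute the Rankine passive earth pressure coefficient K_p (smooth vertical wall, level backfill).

3.05

K_p = (1 + sin φ)/(1 − sin φ) = tan²(45° + 30.4°/2) = 3.049.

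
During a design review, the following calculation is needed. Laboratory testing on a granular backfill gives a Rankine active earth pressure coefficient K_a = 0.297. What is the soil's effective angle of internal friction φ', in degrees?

32.8°

K_a = tan²(45° − φ/2) ⇒ 45° − φ/2 = arctan(√0.297) = 28.59°.
φ = 2(45° − 28.59°) = 32.82°.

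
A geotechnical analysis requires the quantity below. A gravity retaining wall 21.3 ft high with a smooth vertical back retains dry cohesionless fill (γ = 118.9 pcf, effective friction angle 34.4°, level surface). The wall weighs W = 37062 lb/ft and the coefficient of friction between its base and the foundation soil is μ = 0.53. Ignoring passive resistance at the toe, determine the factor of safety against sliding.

K_a = tan²(45° − 34.4°/2) = 0.2780.
P_a = ½K_aγH² = 0.5×0.2780×118.9×21.3² = 7498 lb/ft, acting at H/3 = 7.100 ft above the base.
FS_sliding = μW / P_a = 0.53×37062 / 7498 = 2.620.

2.62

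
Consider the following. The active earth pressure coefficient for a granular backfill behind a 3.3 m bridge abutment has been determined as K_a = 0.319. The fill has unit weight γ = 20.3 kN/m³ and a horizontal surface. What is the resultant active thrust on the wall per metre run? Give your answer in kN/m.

P = ½ K_a γ H² = 0.5 × 0.319 × 20.3 × 3.3² = 35.26 kN/m.

35.3 kN/m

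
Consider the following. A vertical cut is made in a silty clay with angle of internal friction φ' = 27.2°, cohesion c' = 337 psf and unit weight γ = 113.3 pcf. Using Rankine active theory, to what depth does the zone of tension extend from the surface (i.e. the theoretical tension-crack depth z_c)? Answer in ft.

K_a = tan²(45° − 27.2°/2) = 0.3726; √K_a = 0.6104.
The active pressure is zero where K_a γ z = 2c√K_a, so z_c = 2c/(γ√K_a) = 2×337/(113.3×0.6104) = 9.746 ft.

9.75 ft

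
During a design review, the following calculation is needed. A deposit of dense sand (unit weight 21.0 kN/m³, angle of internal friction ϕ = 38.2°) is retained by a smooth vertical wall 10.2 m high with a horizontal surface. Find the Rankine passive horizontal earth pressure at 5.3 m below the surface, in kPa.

K_p = (1 + sin φ)/(1 − sin φ) = 4.241.
σ_h = K_p γ z = 4.241 × 21.0 × 5.3 = 472.0 kPa.

472 kPa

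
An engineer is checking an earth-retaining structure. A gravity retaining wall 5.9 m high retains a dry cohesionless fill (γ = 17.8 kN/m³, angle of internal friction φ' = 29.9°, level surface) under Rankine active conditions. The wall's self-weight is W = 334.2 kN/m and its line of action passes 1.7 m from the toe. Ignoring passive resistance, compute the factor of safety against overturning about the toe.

2.79

K_a = tan²(45° − 29.9°/2) = 0.3347.
P_a = ½K_aγH² = 0.5×0.3347×17.8×5.9² = 103.7 kN/m, acting at H/3 = 1.967 m above the base.
Overturning moment M_o = P_a × H/3 = 103.7 × 1.967 = 203.9.
Resisting moment M_r = W × 1.7 = 334.2 × 1.7 = 568.1.
FS_overturning = M_r/M_o = 568.1/203.9 = 2.786.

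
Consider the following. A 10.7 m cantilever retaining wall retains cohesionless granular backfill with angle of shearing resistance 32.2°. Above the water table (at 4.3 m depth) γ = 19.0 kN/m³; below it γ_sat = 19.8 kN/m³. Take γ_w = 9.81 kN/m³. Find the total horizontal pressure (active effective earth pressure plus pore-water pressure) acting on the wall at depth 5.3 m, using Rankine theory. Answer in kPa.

37.8 kPa

K_a = (1 − sin φ)/(1 + sin φ) = 0.3047.
γ' = 19.8 − 9.81 = 9.990 kN/m³.
Effective vertical stress at 5.3 m: σ'_v = 19.0×4.3 + 9.990×1.00 = 91.69 kPa.
σ'_h = K_a σ'_v = 0.3047 × 91.69 = 27.94 kPa; u = γ_w × 1.00 = 9.810 kPa.
Total σ_h = 27.94 + 9.810 = 37.75 kPa.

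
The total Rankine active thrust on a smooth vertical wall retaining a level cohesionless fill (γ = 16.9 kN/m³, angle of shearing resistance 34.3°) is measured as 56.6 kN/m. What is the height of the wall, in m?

K_a = 0.2792. P_a = ½ K_a γ H² ⇒ H = √(2P_a/(K_a γ)).
H = √(2×56.6/(0.2792×16.9)) = 4.898 m.

4.90 m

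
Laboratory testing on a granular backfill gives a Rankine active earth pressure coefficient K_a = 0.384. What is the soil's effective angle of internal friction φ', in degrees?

K_a = tan²(45° − φ/2) ⇒ 45° − φ/2 = arctan(√0.384) = 31.79°.
φ = 2(45° − 31.79°) = 26.43°.

26.4°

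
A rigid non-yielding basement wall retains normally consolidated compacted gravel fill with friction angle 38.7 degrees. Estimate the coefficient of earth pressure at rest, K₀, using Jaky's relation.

0.375

K₀ = 1 − sin φ' = 1 − sin 38.7° = 0.3748.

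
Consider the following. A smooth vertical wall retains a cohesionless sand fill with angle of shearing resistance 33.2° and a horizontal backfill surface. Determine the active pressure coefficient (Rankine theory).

0.292

K_a = tan²(45° − φ/2) = tan²(28.40°) = 0.2924.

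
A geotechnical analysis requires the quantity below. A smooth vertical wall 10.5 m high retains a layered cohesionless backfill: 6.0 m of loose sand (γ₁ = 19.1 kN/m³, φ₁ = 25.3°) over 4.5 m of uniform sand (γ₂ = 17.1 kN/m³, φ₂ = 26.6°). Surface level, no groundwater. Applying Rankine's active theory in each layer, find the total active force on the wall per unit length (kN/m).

401 kN/m

K_a1 = tan²(45°−25.3°/2) = 0.4012; K_a2 = tan²(45°−26.6°/2) = 0.3814.
Layer 1: σ at base = K_a1 γ₁ h₁ = 45.98 kPa; P₁ = ½×45.98×6.0 = 137.9.
Layer 2: σ_v at top = γ₁h₁ = 114.6; σ_h top = K_a2×114.6 = 43.71; σ_h base = K_a2×(114.6+17.1×4.5) = 73.07.
P₂ = ½(43.71+73.07)×4.5 = 262.8. Total P_a = 137.9+262.8 = 400.7 kN/m.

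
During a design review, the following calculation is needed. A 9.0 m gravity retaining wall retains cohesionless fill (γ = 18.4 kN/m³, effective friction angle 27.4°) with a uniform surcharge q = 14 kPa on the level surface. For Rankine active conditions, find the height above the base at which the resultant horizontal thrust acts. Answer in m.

3.22 m

K_a = 0.3697.
Triangular part P₁ = ½K_aγH² = 275.5 at H/3 = 3.000 m; rectangular part P₂ = K_a q H = 46.58 at H/2 = 4.500 m.
ȳ = (P₁·3.000 + P₂·4.500)/(P₁+P₂) = 3.217 m.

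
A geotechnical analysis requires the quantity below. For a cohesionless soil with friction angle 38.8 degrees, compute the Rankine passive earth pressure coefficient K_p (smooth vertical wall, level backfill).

K_p = (1 + sin φ)/(1 − sin φ) = tan²(45° + 38.8°/2) = 4.356.

4.36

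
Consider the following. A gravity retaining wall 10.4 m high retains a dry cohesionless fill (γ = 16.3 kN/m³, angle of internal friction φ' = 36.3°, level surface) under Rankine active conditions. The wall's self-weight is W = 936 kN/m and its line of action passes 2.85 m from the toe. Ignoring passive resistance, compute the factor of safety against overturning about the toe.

K_a = tan²(45° − 36.3°/2) = 0.2563.
P_a = ½K_aγH² = 0.5×0.2563×16.3×10.4² = 225.9 kN/m, acting at H/3 = 3.467 m above the base.
Overturning moment M_o = P_a × H/3 = 225.9 × 3.467 = 783.1.
Resisting moment M_r = W × 2.85 = 936 × 2.85 = 2668.
FS_overturning = M_r/M_o = 2668/783.1 = 3.406.

3.41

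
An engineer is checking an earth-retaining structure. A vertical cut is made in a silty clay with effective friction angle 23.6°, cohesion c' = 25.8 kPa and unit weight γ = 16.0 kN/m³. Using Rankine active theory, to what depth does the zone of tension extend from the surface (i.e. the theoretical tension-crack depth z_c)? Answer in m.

K_a = tan²(45° − 23.6°/2) = 0.4282; √K_a = 0.6544.
The active pressure is zero where K_a γ z = 2c√K_a, so z_c = 2c/(γ√K_a) = 2×25.8/(16.0×0.6544) = 4.928 m.

4.93 m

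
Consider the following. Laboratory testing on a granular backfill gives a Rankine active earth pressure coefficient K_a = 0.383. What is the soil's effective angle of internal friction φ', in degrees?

26.5°

K_a = tan²(45° − φ/2) ⇒ 45° − φ/2 = arctan(√0.383) = 31.75°.
φ = 2(45° − 31.75°) = 26.50°.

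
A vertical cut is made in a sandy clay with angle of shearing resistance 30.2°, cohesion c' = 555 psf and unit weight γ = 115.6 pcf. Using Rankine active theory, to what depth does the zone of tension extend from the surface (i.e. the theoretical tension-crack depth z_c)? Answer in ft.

16.7 ft

K_a = tan²(45° − 30.2°/2) = 0.3307; √K_a = 0.5750.
The active pressure is zero where K_a γ z = 2c√K_a, so z_c = 2c/(γ√K_a) = 2×555/(115.6×0.5750) = 16.70 ft.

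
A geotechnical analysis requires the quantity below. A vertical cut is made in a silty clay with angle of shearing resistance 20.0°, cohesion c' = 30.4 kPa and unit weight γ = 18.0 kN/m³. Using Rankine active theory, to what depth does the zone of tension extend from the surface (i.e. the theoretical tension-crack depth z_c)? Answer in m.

4.82 m

K_a = tan²(45° − 20.0°/2) = 0.4903; √K_a = 0.7002.
The active pressure is zero where K_a γ z = 2c√K_a, so z_c = 2c/(γ√K_a) = 2×30.4/(18.0×0.7002) = 4.824 m.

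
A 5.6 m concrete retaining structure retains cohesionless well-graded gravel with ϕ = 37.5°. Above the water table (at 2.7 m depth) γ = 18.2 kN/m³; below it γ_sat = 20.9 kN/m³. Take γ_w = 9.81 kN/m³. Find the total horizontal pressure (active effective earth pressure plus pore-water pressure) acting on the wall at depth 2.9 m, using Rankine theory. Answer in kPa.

K_a = (1 − sin φ)/(1 + sin φ) = 0.2432.
γ' = 20.9 − 9.81 = 11.09 kN/m³.
Effective vertical stress at 2.9 m: σ'_v = 18.2×2.7 + 11.09×0.200 = 51.36 kPa.
σ'_h = K_a σ'_v = 0.2432 × 51.36 = 12.49 kPa; u = γ_w × 0.200 = 1.962 kPa.
Total σ_h = 12.49 + 1.962 = 14.45 kPa.

14.5 kPa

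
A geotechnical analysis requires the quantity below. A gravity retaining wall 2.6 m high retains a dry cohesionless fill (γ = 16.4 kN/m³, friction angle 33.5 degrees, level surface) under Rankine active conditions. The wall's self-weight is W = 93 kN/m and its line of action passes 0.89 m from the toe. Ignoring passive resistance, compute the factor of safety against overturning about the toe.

5.97

K_a = tan²(45° − 33.5°/2) = 0.2887.
P_a = ½K_aγH² = 0.5×0.2887×16.4×2.6² = 16.00 kN/m, acting at H/3 = 0.8667 m above the base.
Overturning moment M_o = P_a × H/3 = 16.00 × 0.8667 = 13.87.
Resisting moment M_r = W × 0.89 = 93 × 0.89 = 82.77.
FS_overturning = M_r/M_o = 82.77/13.87 = 5.968.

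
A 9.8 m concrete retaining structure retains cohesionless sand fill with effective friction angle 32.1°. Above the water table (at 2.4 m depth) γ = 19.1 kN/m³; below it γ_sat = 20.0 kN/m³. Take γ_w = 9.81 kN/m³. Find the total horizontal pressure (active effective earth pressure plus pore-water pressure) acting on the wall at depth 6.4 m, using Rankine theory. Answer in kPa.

65.7 kPa

K_a = (1 − sin φ)/(1 + sin φ) = 0.3060.
γ' = 20.0 − 9.81 = 10.19 kN/m³.
Effective vertical stress at 6.4 m: σ'_v = 19.1×2.4 + 10.19×4.00 = 86.60 kPa.
σ'_h = K_a σ'_v = 0.3060 × 86.60 = 26.50 kPa; u = γ_w × 4.00 = 39.24 kPa.
Total σ_h = 26.50 + 39.24 = 65.74 kPa.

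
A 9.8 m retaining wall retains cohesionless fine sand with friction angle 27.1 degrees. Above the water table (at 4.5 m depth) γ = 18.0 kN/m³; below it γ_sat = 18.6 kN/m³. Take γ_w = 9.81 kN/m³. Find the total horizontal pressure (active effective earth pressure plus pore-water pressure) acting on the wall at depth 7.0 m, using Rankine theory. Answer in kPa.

K_a = (1 − sin φ)/(1 + sin φ) = 0.3741.
γ' = 18.6 − 9.81 = 8.790 kN/m³.
Effective vertical stress at 7.0 m: σ'_v = 18.0×4.5 + 8.790×2.50 = 103.0 kPa.
σ'_h = K_a σ'_v = 0.3741 × 103.0 = 38.52 kPa; u = γ_w × 2.50 = 24.53 kPa.
Total σ_h = 38.52 + 24.53 = 63.04 kPa.

63.0 kPa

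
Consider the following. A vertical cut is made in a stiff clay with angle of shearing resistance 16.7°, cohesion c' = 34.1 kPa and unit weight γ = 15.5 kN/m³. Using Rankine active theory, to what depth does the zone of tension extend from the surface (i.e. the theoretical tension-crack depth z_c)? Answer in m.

5.91 m

K_a = tan²(45° − 16.7°/2) = 0.5536; √K_a = 0.7440.
The active pressure is zero where K_a γ z = 2c√K_a, so z_c = 2c/(γ√K_a) = 2×34.1/(15.5×0.7440) = 5.914 m.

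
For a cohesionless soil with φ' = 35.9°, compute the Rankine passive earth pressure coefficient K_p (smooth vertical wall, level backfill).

K_p = (1 + sin φ)/(1 − sin φ) = tan²(45° + 35.9°/2) = 3.835.

3.84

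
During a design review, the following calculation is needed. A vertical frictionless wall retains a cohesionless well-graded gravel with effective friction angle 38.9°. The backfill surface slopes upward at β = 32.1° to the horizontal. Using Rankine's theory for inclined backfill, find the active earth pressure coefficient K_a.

K_a = cos β · (cos β − √(cos²β − cos²φ)) / (cos β + √(cos²β − cos²φ)).
cos β = 0.8471, cos φ = 0.7782, √(cos²β − cos²φ) = 0.3346.
K_a = 0.8471 × (0.8471 − 0.3346)/(0.8471 + 0.3346) = 0.3674.

0.367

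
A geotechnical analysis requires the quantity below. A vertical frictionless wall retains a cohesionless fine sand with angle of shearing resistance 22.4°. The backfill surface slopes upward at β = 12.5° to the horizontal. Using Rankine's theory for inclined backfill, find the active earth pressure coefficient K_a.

0.502

K_a = cos β · (cos β − √(cos²β − cos²φ)) / (cos β + √(cos²β − cos²φ)).
cos β = 0.9763, cos φ = 0.9245, √(cos²β − cos²φ) = 0.3136.
K_a = 0.9763 × (0.9763 − 0.3136)/(0.9763 + 0.3136) = 0.5015.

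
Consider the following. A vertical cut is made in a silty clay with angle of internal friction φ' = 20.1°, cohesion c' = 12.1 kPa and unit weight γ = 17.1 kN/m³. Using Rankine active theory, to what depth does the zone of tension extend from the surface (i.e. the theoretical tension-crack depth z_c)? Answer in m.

2.02 m

K_a = tan²(45° − 20.1°/2) = 0.4885; √K_a = 0.6989.
The active pressure is zero where K_a γ z = 2c√K_a, so z_c = 2c/(γ√K_a) = 2×12.1/(17.1×0.6989) = 2.025 m.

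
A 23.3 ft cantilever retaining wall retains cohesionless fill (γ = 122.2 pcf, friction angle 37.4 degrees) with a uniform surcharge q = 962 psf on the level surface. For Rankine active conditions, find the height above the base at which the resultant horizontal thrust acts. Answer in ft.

K_a = 0.2443.
Triangular part P₁ = ½K_aγH² = 8102 at H/3 = 7.767 ft; rectangular part P₂ = K_a q H = 5475 at H/2 = 11.65 ft.
ȳ = (P₁·7.767 + P₂·11.65)/(P₁+P₂) = 9.333 ft.

9.33 ft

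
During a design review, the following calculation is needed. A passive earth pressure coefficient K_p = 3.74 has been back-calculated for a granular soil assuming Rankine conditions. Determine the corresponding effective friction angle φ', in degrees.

35.3°

K_p = (1+sin φ)/(1−sin φ) ⇒ sin φ = (K_p − 1)/(K_p + 1) = 0.5781.
φ = arcsin(0.5781) = 35.31°.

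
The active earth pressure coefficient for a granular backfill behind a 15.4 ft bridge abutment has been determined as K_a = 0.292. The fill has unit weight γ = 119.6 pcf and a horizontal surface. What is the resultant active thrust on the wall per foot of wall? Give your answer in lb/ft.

P = ½ K_a γ H² = 0.5 × 0.292 × 119.6 × 15.4² = 4141 lb/ft.

4140 lb/ft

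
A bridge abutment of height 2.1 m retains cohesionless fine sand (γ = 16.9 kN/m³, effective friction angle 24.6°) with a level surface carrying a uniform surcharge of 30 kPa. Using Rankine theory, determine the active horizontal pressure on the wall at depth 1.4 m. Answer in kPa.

22.1 kPa

K_a = (1 − sin φ)/(1 + sin φ) = 0.4121.
σ_v = γz + q = 16.9 × 1.4 + 30 = 53.66 kPa.
σ_h = K_a σ_v = 0.4121 × 53.66 = 22.12 kPa.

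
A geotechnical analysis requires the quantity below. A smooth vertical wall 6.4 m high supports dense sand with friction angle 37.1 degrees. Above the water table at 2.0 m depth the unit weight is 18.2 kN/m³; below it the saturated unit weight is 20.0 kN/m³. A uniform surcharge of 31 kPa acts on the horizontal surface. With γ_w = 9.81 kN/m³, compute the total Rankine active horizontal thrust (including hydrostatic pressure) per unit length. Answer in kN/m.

217 kN/m

K_a = tan²(45° − φ/2) = 0.2475.
γ' = 20.0 − 9.81 = 10.19 kN/m³. h₂ = H − d_w = 4.4 m.
σ'_h: at surface K_a·q = 7.672; at WT K_a(q+γd_w) = 16.68; at base K_a(q+γd_w+γ'h₂) = 27.78 kPa.
P₁ = ½(7.672+16.68)×2.0 = 24.35; P₂ = ½(16.68+27.78)×4.4 = 97.81; P_w = ½γ_w h₂² = 94.96.
Total = 24.35+97.81+94.96 = 217.1 kN/m.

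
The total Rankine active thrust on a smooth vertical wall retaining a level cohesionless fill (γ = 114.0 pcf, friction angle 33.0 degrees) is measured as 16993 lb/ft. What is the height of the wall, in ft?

31.8 ft

K_a = 0.2948. P_a = ½ K_a γ H² ⇒ H = √(2P_a/(K_a γ)).
H = √(2×16993/(0.2948×114.0)) = 31.80 ft.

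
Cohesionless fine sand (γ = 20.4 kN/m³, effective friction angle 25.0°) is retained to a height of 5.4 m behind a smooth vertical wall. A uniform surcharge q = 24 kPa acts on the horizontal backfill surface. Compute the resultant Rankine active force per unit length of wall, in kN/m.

173 kN/m

K_a = tan²(45° − φ/2) = 0.4059.
Soil triangle: ½ K_a γ H² = 0.5×0.4059×20.4×5.4² = 120.7 kN/m.
Surcharge rectangle: K_a q H = 0.4059×24×5.4 = 52.60 kN/m.
Total = 120.7 + 52.60 = 173.3 kN/m.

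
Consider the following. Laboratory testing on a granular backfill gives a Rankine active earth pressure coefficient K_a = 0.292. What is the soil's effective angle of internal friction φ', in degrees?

33.2°

K_a = tan²(45° − φ/2) ⇒ 45° − φ/2 = arctan(√0.292) = 28.39°.
φ = 2(45° − 28.39°) = 33.23°.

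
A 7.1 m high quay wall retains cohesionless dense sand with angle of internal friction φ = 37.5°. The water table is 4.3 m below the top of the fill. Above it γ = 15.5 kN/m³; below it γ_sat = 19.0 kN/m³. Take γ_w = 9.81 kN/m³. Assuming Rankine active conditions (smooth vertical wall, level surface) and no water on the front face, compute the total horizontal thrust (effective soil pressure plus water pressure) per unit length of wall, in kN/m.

127 kN/m

K_a = tan²(45° − φ/2) = 0.2432.
γ' = 19.0 − 9.81 = 9.190 kN/m³. Depth below WT = 2.8 m.
σ'_h at WT = K_a γ d_w = 16.21 kPa; at base = 16.21 + K_a γ' × 2.8 = 22.47 kPa.
P₁ (0–4.3 m) = ½×16.21×4.3 = 34.85. P₂ (4.3–7.1 m) = ½(16.21+22.47)×2.8 = 54.15.
P_w = ½ γ_w h₂² = 0.5×9.81×2.8² = 38.46. Total = 34.85+54.15+38.46 = 127.4 kN/m.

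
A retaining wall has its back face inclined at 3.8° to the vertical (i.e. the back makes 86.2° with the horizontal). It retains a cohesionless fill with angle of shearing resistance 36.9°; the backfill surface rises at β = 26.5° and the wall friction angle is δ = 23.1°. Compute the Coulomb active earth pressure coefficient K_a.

K_a = sin²(α+φ) / [sin²α · sin(α−δ) · (1 + √{sin(φ+δ)sin(φ−β) / (sin(α−δ)sin(α+β))})²].
With α = 86.2°, φ = 36.9°, δ = 23.1°, β = 26.5°: K_a = 0.3833.

0.383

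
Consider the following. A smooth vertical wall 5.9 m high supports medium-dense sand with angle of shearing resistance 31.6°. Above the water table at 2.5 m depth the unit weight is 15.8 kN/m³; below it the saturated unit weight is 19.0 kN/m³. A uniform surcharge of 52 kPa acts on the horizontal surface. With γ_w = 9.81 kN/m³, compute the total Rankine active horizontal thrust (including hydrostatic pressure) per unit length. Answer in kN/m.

226 kN/m

K_a = tan²(45° − φ/2) = 0.3123.
γ' = 19.0 − 9.81 = 9.190 kN/m³. h₂ = H − d_w = 3.4 m.
σ'_h: at surface K_a·q = 16.24; at WT K_a(q+γd_w) = 28.58; at base K_a(q+γd_w+γ'h₂) = 38.34 kPa.
P₁ = ½(16.24+28.58)×2.5 = 56.03; P₂ = ½(28.58+38.34)×3.4 = 113.8; P_w = ½γ_w h₂² = 56.70.
Total = 56.03+113.8+56.70 = 226.5 kN/m.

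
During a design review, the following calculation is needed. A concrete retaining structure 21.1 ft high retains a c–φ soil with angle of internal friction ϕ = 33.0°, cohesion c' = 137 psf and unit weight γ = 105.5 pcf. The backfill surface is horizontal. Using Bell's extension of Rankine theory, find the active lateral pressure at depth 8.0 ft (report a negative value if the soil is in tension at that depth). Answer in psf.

K_a = (1 − sin φ)/(1 + sin φ) = 0.2948.
σ_a = K_a γ z − 2c√K_a = 0.2948×105.5×8.0 − 2×137×0.5430 = 100.0 psf.

100 psf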